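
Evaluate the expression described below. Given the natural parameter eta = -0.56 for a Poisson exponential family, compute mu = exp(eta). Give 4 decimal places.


Expectation parameter for Poisson exponential family:
mu = exp(eta).
eta = -0.56.
mu = exp(-0.56) = 0.5712

0.5712


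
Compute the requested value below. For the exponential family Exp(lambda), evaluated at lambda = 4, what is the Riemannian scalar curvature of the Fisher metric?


This family has a single free parameter, so its statistical manifold
is 1-dimensional. The Riemann curvature tensor of any 1-dimensional
Riemannian manifold vanishes identically, so R = 0.

0


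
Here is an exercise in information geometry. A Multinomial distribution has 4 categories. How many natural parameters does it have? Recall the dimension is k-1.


Exponential family dimension calculation:
For Multinomial with k=4 categories, dim = k-1 = 3.

3


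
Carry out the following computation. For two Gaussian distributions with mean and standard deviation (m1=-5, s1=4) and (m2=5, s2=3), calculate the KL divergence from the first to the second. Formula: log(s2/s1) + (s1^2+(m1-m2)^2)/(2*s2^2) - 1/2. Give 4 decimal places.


KL divergence between normal distributions:
KL = log(s2/s1) + (s1^2 + (m1-m2)^2)/(2*s2^2) - 1/2.
log(3/4) = -0.287682.
(4^2 + (-5-5)^2)/(2*3^2) = (16 + 100)/18 = 6.444444.
KL = -0.287682 + 6.444444 - 0.5 = 5.6568

5.6568


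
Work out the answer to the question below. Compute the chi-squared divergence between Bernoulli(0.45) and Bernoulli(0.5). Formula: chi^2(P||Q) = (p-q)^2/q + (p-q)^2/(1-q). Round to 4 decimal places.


Chi-squared divergence between Bernoulli distributions:
chi^2 = (p-q)^2/q + (p-q)^2/(1-q).
p = 0.45, q = 0.5, p-q = -0.05.
(p-q)^2 = 0.0025.
term1 = 0.0025/0.5 = 0.005.
term2 = 0.0025/0.5 = 0.005.
chi^2 = 0.005 + 0.005 = 0.0100

0.0100


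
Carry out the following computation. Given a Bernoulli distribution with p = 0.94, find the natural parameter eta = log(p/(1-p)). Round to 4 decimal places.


Natural parameter for Bernoulli: eta = log(p/(1-p)).
p = 0.94, 1-p = 0.06.
p/(1-p) = 15.666667.
eta = log(15.666667) = 2.7515

2.7515


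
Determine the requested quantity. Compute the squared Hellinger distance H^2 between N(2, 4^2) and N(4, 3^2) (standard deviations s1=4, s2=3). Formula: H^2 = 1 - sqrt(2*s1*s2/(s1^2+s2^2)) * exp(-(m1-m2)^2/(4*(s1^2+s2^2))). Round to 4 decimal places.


Squared Hellinger distance for Gaussians:
H^2 = 1 - sqrt(2*s1*s2/(s1^2+s2^2)) * exp(-(m1-m2)^2/(4*(s1^2+s2^2))).
s1^2 = 16, s2^2 = 9, s1^2+s2^2 = 25.
sqrt(2*4*3/(25)) = 0.979796.
(m1-m2)^2 = (-2)^2 = 4.
exp(-4/(4*25)) = exp(-0.04) = 0.960789.
H^2 = 1 - 0.979796*0.960789 = 0.0586

0.0586


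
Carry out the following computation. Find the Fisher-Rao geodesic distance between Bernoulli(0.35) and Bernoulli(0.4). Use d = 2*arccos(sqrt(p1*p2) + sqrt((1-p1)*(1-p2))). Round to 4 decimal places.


Geodesic distance on Bernoulli manifold:
d(p1,p2) = 2*arccos(sqrt(p1*p2) + sqrt((1-p1)*(1-p2))).
sqrt(p1*p2) = sqrt(0.35*0.4) = 0.374166.
sqrt((1-p1)*(1-p2)) = sqrt(0.65*0.6) = 0.6245.
arg = 0.374166 + 0.6245 = 0.998666.
d = 2*arccos(0.998666) = 0.1033

0.1033


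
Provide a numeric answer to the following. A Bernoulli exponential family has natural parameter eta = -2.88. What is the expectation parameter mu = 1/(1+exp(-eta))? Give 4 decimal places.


Dual coordinate (expectation parameter) for Bernoulli:
mu = 1/(1+exp(-eta)).
eta = -2.88.
exp(-eta) = exp(2.88) = 17.814273.
mu = 1/(1+17.814273) = 0.0532

0.0532


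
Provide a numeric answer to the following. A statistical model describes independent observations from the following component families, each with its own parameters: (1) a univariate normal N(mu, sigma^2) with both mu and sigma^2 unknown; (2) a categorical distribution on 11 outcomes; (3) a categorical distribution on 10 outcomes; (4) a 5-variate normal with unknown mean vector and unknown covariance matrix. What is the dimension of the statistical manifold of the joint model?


The dimension of a statistical manifold equals the number of free
(independent) real parameters of the model. For a product of independent
blocks the parameter counts add.
- normal (mu, sigma^2): 2.
- categorical on 11 outcomes (probabilities sum to 1): 11-1 = 10.
- categorical on 10 outcomes (probabilities sum to 1): 10-1 = 9.
- 5-variate normal: 5 (mean) + 5*6/2 = 15 (symmetric covariance) = 20.
Total = 2 + 10 + 9 + 20 = 41.
Dimension = 41

41


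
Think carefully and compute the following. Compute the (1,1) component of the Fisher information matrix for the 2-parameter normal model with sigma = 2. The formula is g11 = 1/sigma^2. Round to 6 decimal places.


For the 2-parameter normal family, the Fisher metric has:
  g11 = 1/sigma^2, g22 = 2/sigma^2.
sigma = 2, sigma^2 = 4.
g11 = 0.250000

0.250000


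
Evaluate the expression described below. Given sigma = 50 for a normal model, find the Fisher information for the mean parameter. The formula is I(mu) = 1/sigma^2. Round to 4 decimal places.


The Fisher information for the mean of a normal distribution is I(mu) = 1/sigma^2.
sigma = 50, so sigma^2 = 2500.
I(mu) = 1/2500 = 0.0004

0.0004


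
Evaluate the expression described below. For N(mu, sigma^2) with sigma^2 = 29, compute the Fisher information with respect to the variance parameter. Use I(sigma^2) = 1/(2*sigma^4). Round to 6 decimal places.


Fisher information for variance: I(sigma^2) = 1/(2*sigma^4).
sigma^2 = 29, so sigma^4 = 841.
I = 1/(2*841) = 1/1682 = 0.000595

0.000595


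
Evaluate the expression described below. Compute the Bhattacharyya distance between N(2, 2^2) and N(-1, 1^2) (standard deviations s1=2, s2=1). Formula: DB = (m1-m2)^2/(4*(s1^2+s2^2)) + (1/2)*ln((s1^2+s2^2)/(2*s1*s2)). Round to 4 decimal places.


Bhattacharyya distance between two Gaussians:
DB = (m1-m2)^2/(4*(s1^2+s2^2)) + (1/2)*ln((s1^2+s2^2)/(2*s1*s2)).
(m1-m2)^2 = (3)^2 = 9.
s1^2+s2^2 = 4 + 1 = 5.
term1 = 9/20 = 0.45.
term2 = 0.5*ln(5/4.0) = 0.111572.
DB = 0.45 + 0.111572 = 0.5616

0.5616


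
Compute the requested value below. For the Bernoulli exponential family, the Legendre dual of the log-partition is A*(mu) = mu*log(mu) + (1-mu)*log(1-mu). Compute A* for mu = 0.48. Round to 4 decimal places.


Legendre transform for Bernoulli:
A*(mu) = mu*log(mu) + (1-mu)*log(1-mu).
mu = 0.48, 1-mu = 0.52.
mu*log(mu) = 0.48*log(0.48) = -0.352305.
(1-mu)*log(1-mu) = 0.52*log(0.52) = -0.340042.
A* = -0.352305 + -0.340042 = -0.6923

-0.6923


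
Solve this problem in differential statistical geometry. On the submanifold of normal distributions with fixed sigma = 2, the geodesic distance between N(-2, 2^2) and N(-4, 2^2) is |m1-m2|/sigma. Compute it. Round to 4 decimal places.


On the fixed-variance normal subfamily, geodesic distance = |m1-m2|/sigma.
|-2 - -4| = 2.
sigma = 2.
d = 2/2 = 1.0000

1.0000


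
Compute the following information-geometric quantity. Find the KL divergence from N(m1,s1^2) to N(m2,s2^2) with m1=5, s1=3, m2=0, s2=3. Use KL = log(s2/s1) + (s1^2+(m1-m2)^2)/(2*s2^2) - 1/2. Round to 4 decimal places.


KL divergence between normal distributions:
KL = log(s2/s1) + (s1^2 + (m1-m2)^2)/(2*s2^2) - 1/2.
log(3/3) = 0.0.
(3^2 + (5-0)^2)/(2*3^2) = (9 + 25)/18 = 1.888889.
KL = 0.0 + 1.888889 - 0.5 = 1.3889

1.3889


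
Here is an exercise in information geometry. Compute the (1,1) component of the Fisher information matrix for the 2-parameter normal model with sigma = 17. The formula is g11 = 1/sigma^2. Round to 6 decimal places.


For the 2-parameter normal family, the Fisher metric has:
  g11 = 1/sigma^2, g22 = 2/sigma^2.
sigma = 17, sigma^2 = 289.
g11 = 0.003460

0.003460


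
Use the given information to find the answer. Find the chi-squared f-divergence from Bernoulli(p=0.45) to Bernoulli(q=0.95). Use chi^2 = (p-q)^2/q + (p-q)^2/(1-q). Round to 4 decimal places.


Chi-squared divergence between Bernoulli distributions:
chi^2 = (p-q)^2/q + (p-q)^2/(1-q).
p = 0.45, q = 0.95, p-q = -0.5.
(p-q)^2 = 0.25.
term1 = 0.25/0.95 = 0.263158.
term2 = 0.25/0.05 = 5.0.
chi^2 = 0.263158 + 5.0 = 5.2632

5.2632


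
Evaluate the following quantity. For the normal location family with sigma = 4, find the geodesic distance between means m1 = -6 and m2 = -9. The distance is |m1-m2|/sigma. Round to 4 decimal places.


On the fixed-variance normal subfamily, geodesic distance = |m1-m2|/sigma.
|-6 - -9| = 3.
sigma = 4.
d = 3/4 = 0.7500

0.7500


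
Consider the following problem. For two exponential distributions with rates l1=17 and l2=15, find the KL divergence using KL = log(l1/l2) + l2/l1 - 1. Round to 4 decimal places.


KL divergence for exponential family:
KL = log(l1/l2) + l2/l1 - 1.
log(17/15) = 0.125163.
15/17 = 0.882353.
KL = 0.125163 + 0.882353 - 1 = 0.0075

0.0075


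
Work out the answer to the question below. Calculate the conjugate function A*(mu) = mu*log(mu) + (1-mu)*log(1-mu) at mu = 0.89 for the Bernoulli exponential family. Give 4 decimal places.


Legendre transform for Bernoulli:
A*(mu) = mu*log(mu) + (1-mu)*log(1-mu).
mu = 0.89, 1-mu = 0.11.
mu*log(mu) = 0.89*log(0.89) = -0.103715.
(1-mu)*log(1-mu) = 0.11*log(0.11) = -0.2428.
A* = -0.103715 + -0.2428 = -0.3465

-0.3465


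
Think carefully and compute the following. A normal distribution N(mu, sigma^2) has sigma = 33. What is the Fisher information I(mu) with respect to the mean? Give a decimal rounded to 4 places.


The Fisher information for the mean of a normal distribution is I(mu) = 1/sigma^2.
sigma = 33, so sigma^2 = 1089.
I(mu) = 1/1089 = 0.0009

0.0009


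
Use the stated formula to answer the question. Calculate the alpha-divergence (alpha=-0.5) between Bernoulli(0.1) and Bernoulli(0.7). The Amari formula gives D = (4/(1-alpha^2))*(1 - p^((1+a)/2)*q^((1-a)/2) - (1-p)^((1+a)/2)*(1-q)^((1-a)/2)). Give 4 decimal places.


Amari alpha-divergence:
D = (4/(1-alpha^2))*(1 - p^((1+a)/2)*q^((1-a)/2) - (1-p)^((1+a)/2)*(1-q)^((1-a)/2)).
alpha = -0.5, p = 0.1, q = 0.7.
e1 = (1+alpha)/2 = 0.25, e2 = (1-alpha)/2 = 0.75.
t1 = p^e1 * q^e2 = 0.1^0.25 * 0.7^0.75 = 0.430352.
t2 = (1-p)^e1 * (1-q)^e2 = 0.9^0.25 * 0.3^0.75 = 0.394822.
4/(1-alpha^2) = 5.333333.
D = 5.333333*(1 - 0.430352 - 0.394822) = 0.9324

0.9324


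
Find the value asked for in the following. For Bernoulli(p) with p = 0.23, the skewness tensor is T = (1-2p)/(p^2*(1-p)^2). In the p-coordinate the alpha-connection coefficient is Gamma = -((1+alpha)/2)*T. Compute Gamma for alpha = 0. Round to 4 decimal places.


Skewness (Amari-Chentsov) tensor: T = (1-2p)/(p^2*(1-p)^2).
p = 0.23, 1-2p = 0.54, p^2 = 0.0529, (1-p)^2 = 0.5929.
T = 0.54/(0.0529 * 0.5929) = 17.216967.
In the p-coordinate, Gamma^(alpha) = Gamma^(0) - (alpha/2)*T with Gamma^(0) = (1/2)*g'(p) = -T/2,
so Gamma^(alpha) = -((1+alpha)/2)*T.
alpha = 0, -(1+alpha)/2 = -0.5.
Gamma = -0.5 * 17.216967 = -8.6085

-8.6085


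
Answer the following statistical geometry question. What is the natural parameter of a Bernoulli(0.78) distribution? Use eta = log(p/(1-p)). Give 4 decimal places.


Natural parameter for Bernoulli: eta = log(p/(1-p)).
p = 0.78, 1-p = 0.22.
p/(1-p) = 3.545455.
eta = log(3.545455) = 1.2657

1.2657


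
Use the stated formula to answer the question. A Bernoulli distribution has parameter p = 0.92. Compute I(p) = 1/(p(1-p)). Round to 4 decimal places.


For Bernoulli(p), Fisher information is I(p) = 1/(p*(1-p)).
p = 0.92, 1-p = 0.08.
p*(1-p) = 0.0736.
I(p) = 1/0.0736 = 13.5870

13.5870


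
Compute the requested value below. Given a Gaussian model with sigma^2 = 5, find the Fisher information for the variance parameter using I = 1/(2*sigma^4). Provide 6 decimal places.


Fisher information for variance: I(sigma^2) = 1/(2*sigma^4).
sigma^2 = 5, so sigma^4 = 25.
I = 1/(2*25) = 1/50 = 0.020000

0.020000


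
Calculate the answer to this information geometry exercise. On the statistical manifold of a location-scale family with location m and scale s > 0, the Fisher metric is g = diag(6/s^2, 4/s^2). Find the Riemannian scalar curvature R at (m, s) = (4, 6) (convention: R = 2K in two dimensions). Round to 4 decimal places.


The metric has the form g = (A dm^2 + B ds^2)/s^2 with A = 6, B = 4.
Substitute u = sqrt(A/B)*m: g = B*(du^2 + ds^2)/s^2, i.e. B times the
Poincare upper half-plane metric, which has constant Gaussian curvature -1.
Scaling a 2D metric by a constant c divides the Gaussian curvature by c,
so K = -1/B = -1/(4) = -0.2500 everywhere (the point (m, s) = (4, 6) is irrelevant:
the curvature is constant).
Scalar curvature in dimension 2: R = 2K = -2/(4) = -0.5000.

-0.5000


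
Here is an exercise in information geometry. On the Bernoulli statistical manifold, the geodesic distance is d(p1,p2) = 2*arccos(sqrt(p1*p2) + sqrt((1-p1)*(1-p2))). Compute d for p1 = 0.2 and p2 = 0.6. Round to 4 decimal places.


Geodesic distance on Bernoulli manifold:
d(p1,p2) = 2*arccos(sqrt(p1*p2) + sqrt((1-p1)*(1-p2))).
sqrt(p1*p2) = sqrt(0.2*0.6) = 0.34641.
sqrt((1-p1)*(1-p2)) = sqrt(0.8*0.4) = 0.565685.
arg = 0.34641 + 0.565685 = 0.912096.
d = 2*arccos(0.912096) = 0.8449

0.8449


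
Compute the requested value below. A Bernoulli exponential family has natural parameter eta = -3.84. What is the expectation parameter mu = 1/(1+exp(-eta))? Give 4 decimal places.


Dual coordinate (expectation parameter) for Bernoulli:
mu = 1/(1+exp(-eta)).
eta = -3.84.
exp(-eta) = exp(3.84) = 46.525474.
mu = 1/(1+46.525474) = 0.0210

0.0210


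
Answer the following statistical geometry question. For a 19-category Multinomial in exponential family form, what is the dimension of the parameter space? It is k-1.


Exponential family dimension calculation:
For Multinomial with k=19 categories, dim = k-1 = 18.

18


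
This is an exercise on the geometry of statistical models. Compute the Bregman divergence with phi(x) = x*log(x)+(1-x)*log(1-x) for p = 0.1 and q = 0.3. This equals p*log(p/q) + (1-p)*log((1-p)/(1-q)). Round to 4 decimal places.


Bregman divergence with negative entropy generator:
D = p*log(p/q) + (1-p)*log((1-p)/(1-q)).
p = 0.1, q = 0.3.
p*log(p/q) = 0.1*log(0.1/0.3) = -0.109861.
(1-p)*log((1-p)/(1-q)) = 0.9*log(0.9/0.7) = 0.226183.
D = -0.109861 + 0.226183 = 0.1163

0.1163


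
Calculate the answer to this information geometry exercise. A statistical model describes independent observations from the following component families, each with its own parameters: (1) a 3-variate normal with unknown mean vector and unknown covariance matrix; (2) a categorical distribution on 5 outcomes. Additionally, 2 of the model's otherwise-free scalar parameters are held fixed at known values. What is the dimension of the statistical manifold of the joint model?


The dimension of a statistical manifold equals the number of free
(independent) real parameters of the model. For a product of independent
blocks the parameter counts add.
- 3-variate normal: 3 (mean) + 3*4/2 = 6 (symmetric covariance) = 9.
- categorical on 5 outcomes (probabilities sum to 1): 5-1 = 4.
Total = 9 + 4 = 13.
2 parameter(s) fixed at known values: 13 - 2 = 11.
Dimension = 11

11


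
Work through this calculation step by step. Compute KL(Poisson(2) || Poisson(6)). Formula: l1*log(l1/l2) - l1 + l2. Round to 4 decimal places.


KL divergence for Poisson:
KL = l1*log(l1/l2) - l1 + l2.
l1 = 2, l2 = 6.
log(2/6) = -1.098612.
l1*log(l1/l2) = 2 * -1.098612 = -2.197225.
KL = -2.197225 - 2 + 6 = 1.8028

1.8028


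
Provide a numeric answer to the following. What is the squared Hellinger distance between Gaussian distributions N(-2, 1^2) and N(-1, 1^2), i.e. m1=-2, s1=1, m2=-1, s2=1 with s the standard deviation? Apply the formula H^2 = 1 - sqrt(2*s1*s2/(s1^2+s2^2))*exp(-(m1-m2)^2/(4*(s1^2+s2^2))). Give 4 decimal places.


Squared Hellinger distance for Gaussians:
H^2 = 1 - sqrt(2*s1*s2/(s1^2+s2^2)) * exp(-(m1-m2)^2/(4*(s1^2+s2^2))).
s1^2 = 1, s2^2 = 1, s1^2+s2^2 = 2.
sqrt(2*1*1/(2)) = 1.0.
(m1-m2)^2 = (-1)^2 = 1.
exp(-1/(4*2)) = exp(-0.125) = 0.882497.
H^2 = 1 - 1.0*0.882497 = 0.1175

0.1175


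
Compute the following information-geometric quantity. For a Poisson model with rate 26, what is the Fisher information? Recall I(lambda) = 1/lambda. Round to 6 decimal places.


Fisher information for Poisson: I(lambda) = 1/lambda.
lambda = 26.
I(lambda) = 1/26 = 0.038462

0.038462


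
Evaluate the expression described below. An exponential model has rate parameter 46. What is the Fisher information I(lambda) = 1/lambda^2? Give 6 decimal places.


Fisher information for exponential: I(lambda) = 1/lambda^2.
lambda = 46, lambda^2 = 2116.
I = 1/2116 = 0.000473

0.000473


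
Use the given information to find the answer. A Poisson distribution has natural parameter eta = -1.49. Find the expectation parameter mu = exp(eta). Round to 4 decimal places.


Expectation parameter for Poisson exponential family:
mu = exp(eta).
eta = -1.49.
mu = exp(-1.49) = 0.2254

0.2254


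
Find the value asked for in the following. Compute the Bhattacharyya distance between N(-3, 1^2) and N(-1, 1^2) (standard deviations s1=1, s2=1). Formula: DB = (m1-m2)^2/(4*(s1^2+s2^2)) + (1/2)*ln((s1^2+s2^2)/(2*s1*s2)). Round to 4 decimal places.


Bhattacharyya distance between two Gaussians:
DB = (m1-m2)^2/(4*(s1^2+s2^2)) + (1/2)*ln((s1^2+s2^2)/(2*s1*s2)).
(m1-m2)^2 = (-2)^2 = 4.
s1^2+s2^2 = 1 + 1 = 2.
term1 = 4/8 = 0.5.
term2 = 0.5*ln(2/2.0) = 0.0.
DB = 0.5 + 0.0 = 0.5000

0.5000


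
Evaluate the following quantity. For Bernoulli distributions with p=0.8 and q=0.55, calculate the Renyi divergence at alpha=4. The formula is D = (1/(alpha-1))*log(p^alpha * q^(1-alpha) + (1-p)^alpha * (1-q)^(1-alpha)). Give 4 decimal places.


Renyi divergence of order alpha between Bernoulli distributions:
D = (1/(alpha-1))*log(p^alpha * q^(1-alpha) + (1-p)^alpha * (1-q)^(1-alpha)).
alpha = 4, p = 0.8, q = 0.55.
p^alpha * q^(1-alpha) = 0.8^4 * 0.55^-3 = 2.461908.
(1-p)^alpha * (1-q)^(1-alpha) = 0.2^4 * 0.45^-3 = 0.017558.
sum = 2.461908 + 0.017558 = 2.479467.
D = (1/3)*log(2.479467) = 0.3027

0.3027


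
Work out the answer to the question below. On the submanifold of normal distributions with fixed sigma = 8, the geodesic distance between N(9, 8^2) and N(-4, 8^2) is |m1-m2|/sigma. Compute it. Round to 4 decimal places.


On the fixed-variance normal subfamily, geodesic distance = |m1-m2|/sigma.
|9 - -4| = 13.
sigma = 8.
d = 13/8 = 1.6250

1.6250


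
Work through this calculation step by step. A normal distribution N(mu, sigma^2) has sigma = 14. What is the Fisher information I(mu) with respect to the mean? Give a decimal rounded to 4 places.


The Fisher information for the mean of a normal distribution is I(mu) = 1/sigma^2.
sigma = 14, so sigma^2 = 196.
I(mu) = 1/196 = 0.0051

0.0051


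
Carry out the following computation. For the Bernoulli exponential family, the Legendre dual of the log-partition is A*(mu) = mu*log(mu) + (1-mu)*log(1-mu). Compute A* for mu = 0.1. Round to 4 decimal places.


Legendre transform for Bernoulli:
A*(mu) = mu*log(mu) + (1-mu)*log(1-mu).
mu = 0.1, 1-mu = 0.9.
mu*log(mu) = 0.1*log(0.1) = -0.230259.
(1-mu)*log(1-mu) = 0.9*log(0.9) = -0.094824.
A* = -0.230259 + -0.094824 = -0.3251

-0.3251


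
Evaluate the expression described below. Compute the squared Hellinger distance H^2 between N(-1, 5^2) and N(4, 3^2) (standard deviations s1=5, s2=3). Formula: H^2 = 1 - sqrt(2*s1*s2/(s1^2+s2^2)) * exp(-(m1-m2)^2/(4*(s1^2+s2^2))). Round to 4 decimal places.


Squared Hellinger distance for Gaussians:
H^2 = 1 - sqrt(2*s1*s2/(s1^2+s2^2)) * exp(-(m1-m2)^2/(4*(s1^2+s2^2))).
s1^2 = 25, s2^2 = 9, s1^2+s2^2 = 34.
sqrt(2*5*3/(34)) = 0.939336.
(m1-m2)^2 = (-5)^2 = 25.
exp(-25/(4*34)) = exp(-0.183824) = 0.832083.
H^2 = 1 - 0.939336*0.832083 = 0.2184

0.2184


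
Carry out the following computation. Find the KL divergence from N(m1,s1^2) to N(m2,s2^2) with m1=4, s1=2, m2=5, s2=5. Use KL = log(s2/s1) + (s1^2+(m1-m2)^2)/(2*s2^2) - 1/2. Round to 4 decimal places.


KL divergence between normal distributions:
KL = log(s2/s1) + (s1^2 + (m1-m2)^2)/(2*s2^2) - 1/2.
log(5/2) = 0.916291.
(2^2 + (4-5)^2)/(2*5^2) = (4 + 1)/50 = 0.1.
KL = 0.916291 + 0.1 - 0.5 = 0.5163

0.5163


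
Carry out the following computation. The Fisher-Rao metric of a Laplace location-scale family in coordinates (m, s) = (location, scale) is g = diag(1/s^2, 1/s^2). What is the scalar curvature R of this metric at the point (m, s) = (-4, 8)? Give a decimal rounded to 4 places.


The metric has the form g = (A dm^2 + B ds^2)/s^2 with A = 1, B = 1.
Substitute u = sqrt(A/B)*m: g = B*(du^2 + ds^2)/s^2, i.e. B times the
Poincare upper half-plane metric, which has constant Gaussian curvature -1.
Scaling a 2D metric by a constant c divides the Gaussian curvature by c,
so K = -1/B = -1/(1) = -1.0000 everywhere (the point (m, s) = (-4, 8) is irrelevant:
the curvature is constant).
Scalar curvature in dimension 2: R = 2K = -2/(1) = -2.0000.

-2.0000


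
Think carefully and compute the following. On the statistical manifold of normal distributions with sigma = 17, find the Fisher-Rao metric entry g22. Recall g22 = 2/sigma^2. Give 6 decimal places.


For the 2-parameter normal family, the Fisher metric has:
  g11 = 1/sigma^2, g22 = 2/sigma^2.
sigma = 17, sigma^2 = 289.
g22 = 0.006920

0.006920


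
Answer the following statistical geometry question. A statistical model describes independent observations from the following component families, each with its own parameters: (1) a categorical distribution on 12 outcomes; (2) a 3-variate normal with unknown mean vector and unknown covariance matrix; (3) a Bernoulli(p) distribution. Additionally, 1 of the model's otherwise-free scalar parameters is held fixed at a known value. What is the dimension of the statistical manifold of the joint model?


The dimension of a statistical manifold equals the number of free
(independent) real parameters of the model. For a product of independent
blocks the parameter counts add.
- categorical on 12 outcomes (probabilities sum to 1): 12-1 = 11.
- 3-variate normal: 3 (mean) + 3*4/2 = 6 (symmetric covariance) = 9.
- Bernoulli (p): 1.
Total = 11 + 9 + 1 = 21.
1 parameter(s) fixed at known values: 21 - 1 = 20.
Dimension = 20

20


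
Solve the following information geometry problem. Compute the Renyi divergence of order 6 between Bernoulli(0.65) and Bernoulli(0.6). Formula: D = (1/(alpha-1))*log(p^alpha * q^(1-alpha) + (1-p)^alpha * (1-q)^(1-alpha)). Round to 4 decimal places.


Renyi divergence of order alpha between Bernoulli distributions:
D = (1/(alpha-1))*log(p^alpha * q^(1-alpha) + (1-p)^alpha * (1-q)^(1-alpha)).
alpha = 6, p = 0.65, q = 0.6.
p^alpha * q^(1-alpha) = 0.65^6 * 0.6^-5 = 0.969893.
(1-p)^alpha * (1-q)^(1-alpha) = 0.35^6 * 0.4^-5 = 0.179518.
sum = 0.969893 + 0.179518 = 1.149411.
D = (1/5)*log(1.149411) = 0.0278

0.0278


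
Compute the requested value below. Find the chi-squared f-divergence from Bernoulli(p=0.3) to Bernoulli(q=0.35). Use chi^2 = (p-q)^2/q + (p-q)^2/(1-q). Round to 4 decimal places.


Chi-squared divergence between Bernoulli distributions:
chi^2 = (p-q)^2/q + (p-q)^2/(1-q).
p = 0.3, q = 0.35, p-q = -0.05.
(p-q)^2 = 0.0025.
term1 = 0.0025/0.35 = 0.007143.
term2 = 0.0025/0.65 = 0.003846.
chi^2 = 0.007143 + 0.003846 = 0.0110

0.0110


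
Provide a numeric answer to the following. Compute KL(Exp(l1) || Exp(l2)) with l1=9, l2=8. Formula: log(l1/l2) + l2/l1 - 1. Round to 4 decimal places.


KL divergence for exponential family:
KL = log(l1/l2) + l2/l1 - 1.
log(9/8) = 0.117783.
8/9 = 0.888889.
KL = 0.117783 + 0.888889 - 1 = 0.0067

0.0067


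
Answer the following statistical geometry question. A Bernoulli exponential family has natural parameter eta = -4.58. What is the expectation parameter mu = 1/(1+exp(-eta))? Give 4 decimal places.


Dual coordinate (expectation parameter) for Bernoulli:
mu = 1/(1+exp(-eta)).
eta = -4.58.
exp(-eta) = exp(4.58) = 97.514394.
mu = 1/(1+97.514394) = 0.0102

0.0102


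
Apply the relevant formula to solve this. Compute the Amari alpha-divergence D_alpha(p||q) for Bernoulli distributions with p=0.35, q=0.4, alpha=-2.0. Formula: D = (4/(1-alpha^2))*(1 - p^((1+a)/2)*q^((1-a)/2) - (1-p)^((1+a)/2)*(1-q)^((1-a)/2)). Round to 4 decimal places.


Amari alpha-divergence:
D = (4/(1-alpha^2))*(1 - p^((1+a)/2)*q^((1-a)/2) - (1-p)^((1+a)/2)*(1-q)^((1-a)/2)).
alpha = -2.0, p = 0.35, q = 0.4.
e1 = (1+alpha)/2 = -0.5, e2 = (1-alpha)/2 = 1.5.
t1 = p^e1 * q^e2 = 0.35^-0.5 * 0.4^1.5 = 0.427618.
t2 = (1-p)^e1 * (1-q)^e2 = 0.65^-0.5 * 0.6^1.5 = 0.576461.
4/(1-alpha^2) = -1.333333.
D = -1.333333*(1 - 0.427618 - 0.576461) = 0.0054

0.0054


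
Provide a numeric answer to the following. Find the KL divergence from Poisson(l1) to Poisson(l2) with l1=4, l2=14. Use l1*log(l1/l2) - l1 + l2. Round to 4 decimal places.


KL divergence for Poisson:
KL = l1*log(l1/l2) - l1 + l2.
l1 = 4, l2 = 14.
log(4/14) = -1.252763.
l1*log(l1/l2) = 4 * -1.252763 = -5.011052.
KL = -5.011052 - 4 + 14 = 4.9889

4.9889


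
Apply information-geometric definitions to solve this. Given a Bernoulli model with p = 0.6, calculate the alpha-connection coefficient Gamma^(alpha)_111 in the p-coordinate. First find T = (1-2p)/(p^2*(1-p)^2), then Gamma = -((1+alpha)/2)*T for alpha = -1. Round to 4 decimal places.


Skewness (Amari-Chentsov) tensor: T = (1-2p)/(p^2*(1-p)^2).
p = 0.6, 1-2p = -0.2, p^2 = 0.36, (1-p)^2 = 0.16.
T = -0.2/(0.36 * 0.16) = -3.472222.
In the p-coordinate, Gamma^(alpha) = Gamma^(0) - (alpha/2)*T with Gamma^(0) = (1/2)*g'(p) = -T/2,
so Gamma^(alpha) = -((1+alpha)/2)*T.
alpha = -1, -(1+alpha)/2 = 0.0.
Gamma = 0.0 * -3.472222 = 0.0000

0.0000


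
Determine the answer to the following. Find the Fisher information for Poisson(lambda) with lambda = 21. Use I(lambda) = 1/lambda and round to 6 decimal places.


Fisher information for Poisson: I(lambda) = 1/lambda.
lambda = 21.
I(lambda) = 1/21 = 0.047619

0.047619


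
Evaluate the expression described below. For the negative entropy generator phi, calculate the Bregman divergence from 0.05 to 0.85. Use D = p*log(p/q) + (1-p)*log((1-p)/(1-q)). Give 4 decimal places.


Bregman divergence with negative entropy generator:
D = p*log(p/q) + (1-p)*log((1-p)/(1-q)).
p = 0.05, q = 0.85.
p*log(p/q) = 0.05*log(0.05/0.85) = -0.141661.
(1-p)*log((1-p)/(1-q)) = 0.95*log(0.95/0.15) = 1.753535.
D = -0.141661 + 1.753535 = 1.6119

1.6119


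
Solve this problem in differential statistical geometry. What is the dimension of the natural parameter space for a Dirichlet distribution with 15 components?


Exponential family dimension calculation:
Dirichlet with 15 components has 15 natural parameters.

15


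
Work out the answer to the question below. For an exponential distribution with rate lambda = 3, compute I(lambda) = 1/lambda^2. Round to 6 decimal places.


Fisher information for exponential: I(lambda) = 1/lambda^2.
lambda = 3, lambda^2 = 9.
I = 1/9 = 0.111111

0.111111


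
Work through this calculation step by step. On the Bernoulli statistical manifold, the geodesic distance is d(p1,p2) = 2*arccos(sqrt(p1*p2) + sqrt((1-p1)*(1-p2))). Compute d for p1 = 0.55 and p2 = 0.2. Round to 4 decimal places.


Geodesic distance on Bernoulli manifold:
d(p1,p2) = 2*arccos(sqrt(p1*p2) + sqrt((1-p1)*(1-p2))).
sqrt(p1*p2) = sqrt(0.55*0.2) = 0.331662.
sqrt((1-p1)*(1-p2)) = sqrt(0.45*0.8) = 0.6.
arg = 0.331662 + 0.6 = 0.931662.
d = 2*arccos(0.931662) = 0.7437

0.7437


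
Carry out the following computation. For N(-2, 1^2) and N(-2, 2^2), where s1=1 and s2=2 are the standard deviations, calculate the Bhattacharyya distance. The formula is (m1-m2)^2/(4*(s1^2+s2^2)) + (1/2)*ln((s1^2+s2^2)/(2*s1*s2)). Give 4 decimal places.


Bhattacharyya distance between two Gaussians:
DB = (m1-m2)^2/(4*(s1^2+s2^2)) + (1/2)*ln((s1^2+s2^2)/(2*s1*s2)).
(m1-m2)^2 = (0)^2 = 0.
s1^2+s2^2 = 1 + 4 = 5.
term1 = 0/20 = 0.0.
term2 = 0.5*ln(5/4.0) = 0.111572.
DB = 0.0 + 0.111572 = 0.1116

0.1116


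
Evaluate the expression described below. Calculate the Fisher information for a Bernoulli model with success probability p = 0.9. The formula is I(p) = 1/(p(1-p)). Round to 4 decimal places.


For Bernoulli(p), Fisher information is I(p) = 1/(p*(1-p)).
p = 0.9, 1-p = 0.1.
p*(1-p) = 0.09.
I(p) = 1/0.09 = 11.1111

11.1111


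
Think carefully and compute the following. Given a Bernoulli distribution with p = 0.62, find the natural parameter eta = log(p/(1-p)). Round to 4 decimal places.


Natural parameter for Bernoulli: eta = log(p/(1-p)).
p = 0.62, 1-p = 0.38.
p/(1-p) = 1.631579.
eta = log(1.631579) = 0.4895

0.4895


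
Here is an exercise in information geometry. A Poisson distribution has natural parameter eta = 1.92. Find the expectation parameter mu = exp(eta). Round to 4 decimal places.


Expectation parameter for Poisson exponential family:
mu = exp(eta).
eta = 1.92.
mu = exp(1.92) = 6.8210

6.8210


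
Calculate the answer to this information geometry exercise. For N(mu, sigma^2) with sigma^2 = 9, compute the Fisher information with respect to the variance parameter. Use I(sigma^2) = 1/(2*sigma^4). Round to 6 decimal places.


Fisher information for variance: I(sigma^2) = 1/(2*sigma^4).
sigma^2 = 9, so sigma^4 = 81.
I = 1/(2*81) = 1/162 = 0.006173

0.006173


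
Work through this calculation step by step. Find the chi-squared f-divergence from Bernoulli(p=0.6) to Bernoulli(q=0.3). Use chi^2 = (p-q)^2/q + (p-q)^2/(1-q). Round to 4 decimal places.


Chi-squared divergence between Bernoulli distributions:
chi^2 = (p-q)^2/q + (p-q)^2/(1-q).
p = 0.6, q = 0.3, p-q = 0.3.
(p-q)^2 = 0.09.
term1 = 0.09/0.3 = 0.3.
term2 = 0.09/0.7 = 0.128571.
chi^2 = 0.3 + 0.128571 = 0.4286

0.4286


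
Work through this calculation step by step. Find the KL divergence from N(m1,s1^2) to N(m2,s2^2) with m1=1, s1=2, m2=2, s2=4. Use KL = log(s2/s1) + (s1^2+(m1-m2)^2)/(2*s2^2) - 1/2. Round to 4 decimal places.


KL divergence between normal distributions:
KL = log(s2/s1) + (s1^2 + (m1-m2)^2)/(2*s2^2) - 1/2.
log(4/2) = 0.693147.
(2^2 + (1-2)^2)/(2*4^2) = (4 + 1)/32 = 0.15625.
KL = 0.693147 + 0.15625 - 0.5 = 0.3494

0.3494


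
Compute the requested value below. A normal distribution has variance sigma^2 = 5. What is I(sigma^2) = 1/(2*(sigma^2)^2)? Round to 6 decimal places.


Fisher information for variance: I(sigma^2) = 1/(2*sigma^4).
sigma^2 = 5, so sigma^4 = 25.
I = 1/(2*25) = 1/50 = 0.020000

0.020000


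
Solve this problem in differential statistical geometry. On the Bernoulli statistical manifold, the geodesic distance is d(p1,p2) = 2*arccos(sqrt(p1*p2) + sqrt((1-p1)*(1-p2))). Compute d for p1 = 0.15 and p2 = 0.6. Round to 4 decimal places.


Geodesic distance on Bernoulli manifold:
d(p1,p2) = 2*arccos(sqrt(p1*p2) + sqrt((1-p1)*(1-p2))).
sqrt(p1*p2) = sqrt(0.15*0.6) = 0.3.
sqrt((1-p1)*(1-p2)) = sqrt(0.85*0.4) = 0.583095.
arg = 0.3 + 0.583095 = 0.883095.
d = 2*arccos(0.883095) = 0.9768

0.9768


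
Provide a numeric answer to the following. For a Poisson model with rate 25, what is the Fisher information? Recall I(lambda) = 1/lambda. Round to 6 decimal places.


Fisher information for Poisson: I(lambda) = 1/lambda.
lambda = 25.
I(lambda) = 1/25 = 0.040000

0.040000


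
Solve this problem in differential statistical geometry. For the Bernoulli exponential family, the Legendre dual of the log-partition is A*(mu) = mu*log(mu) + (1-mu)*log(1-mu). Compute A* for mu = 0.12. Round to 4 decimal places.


Legendre transform for Bernoulli:
A*(mu) = mu*log(mu) + (1-mu)*log(1-mu).
mu = 0.12, 1-mu = 0.88.
mu*log(mu) = 0.12*log(0.12) = -0.254432.
(1-mu)*log(1-mu) = 0.88*log(0.88) = -0.112493.
A* = -0.254432 + -0.112493 = -0.3669

-0.3669


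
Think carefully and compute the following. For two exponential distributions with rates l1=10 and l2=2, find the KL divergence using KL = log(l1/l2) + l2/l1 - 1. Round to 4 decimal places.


KL divergence for exponential family:
KL = log(l1/l2) + l2/l1 - 1.
log(10/2) = 1.609438.
2/10 = 0.2.
KL = 1.609438 + 0.2 - 1 = 0.8094

0.8094


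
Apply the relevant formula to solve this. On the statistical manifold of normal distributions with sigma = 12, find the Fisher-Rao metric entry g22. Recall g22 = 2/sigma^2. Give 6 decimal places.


For the 2-parameter normal family, the Fisher metric has:
  g11 = 1/sigma^2, g22 = 2/sigma^2.
sigma = 12, sigma^2 = 144.
g22 = 0.013889

0.013889


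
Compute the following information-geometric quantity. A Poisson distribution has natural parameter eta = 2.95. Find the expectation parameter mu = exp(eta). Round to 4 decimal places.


Expectation parameter for Poisson exponential family:
mu = exp(eta).
eta = 2.95.
mu = exp(2.95) = 19.1060

19.1060


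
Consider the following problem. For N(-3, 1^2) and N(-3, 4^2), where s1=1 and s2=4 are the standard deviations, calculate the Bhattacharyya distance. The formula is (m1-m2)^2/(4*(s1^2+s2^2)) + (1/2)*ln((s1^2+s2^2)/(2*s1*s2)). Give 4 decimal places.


Bhattacharyya distance between two Gaussians:
DB = (m1-m2)^2/(4*(s1^2+s2^2)) + (1/2)*ln((s1^2+s2^2)/(2*s1*s2)).
(m1-m2)^2 = (0)^2 = 0.
s1^2+s2^2 = 1 + 16 = 17.
term1 = 0/68 = 0.0.
term2 = 0.5*ln(17/8.0) = 0.376886.
DB = 0.0 + 0.376886 = 0.3769

0.3769


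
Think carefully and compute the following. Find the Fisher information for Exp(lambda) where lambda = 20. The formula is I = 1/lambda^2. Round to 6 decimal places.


Fisher information for exponential: I(lambda) = 1/lambda^2.
lambda = 20, lambda^2 = 400.
I = 1/400 = 0.002500

0.002500


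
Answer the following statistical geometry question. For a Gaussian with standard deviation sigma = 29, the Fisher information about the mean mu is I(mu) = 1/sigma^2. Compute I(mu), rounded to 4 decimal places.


The Fisher information for the mean of a normal distribution is I(mu) = 1/sigma^2.
sigma = 29, so sigma^2 = 841.
I(mu) = 1/841 = 0.0012

0.0012


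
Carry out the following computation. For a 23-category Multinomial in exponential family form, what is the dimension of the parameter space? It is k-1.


Exponential family dimension calculation:
For Multinomial with k=23 categories, dim = k-1 = 22.

22


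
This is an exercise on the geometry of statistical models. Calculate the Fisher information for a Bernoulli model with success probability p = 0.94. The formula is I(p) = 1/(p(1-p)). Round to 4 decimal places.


For Bernoulli(p), Fisher information is I(p) = 1/(p*(1-p)).
p = 0.94, 1-p = 0.06.
p*(1-p) = 0.0564.
I(p) = 1/0.0564 = 17.7305

17.7305


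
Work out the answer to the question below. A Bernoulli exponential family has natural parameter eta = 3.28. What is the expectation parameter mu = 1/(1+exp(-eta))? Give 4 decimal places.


Dual coordinate (expectation parameter) for Bernoulli:
mu = 1/(1+exp(-eta)).
eta = 3.28.
exp(-eta) = exp(-3.28) = 0.037628.
mu = 1/(1+0.037628) = 0.9637

0.9637


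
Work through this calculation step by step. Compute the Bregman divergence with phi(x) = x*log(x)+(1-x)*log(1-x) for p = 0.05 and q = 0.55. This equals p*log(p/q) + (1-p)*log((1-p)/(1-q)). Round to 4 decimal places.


Bregman divergence with negative entropy generator:
D = p*log(p/q) + (1-p)*log((1-p)/(1-q)).
p = 0.05, q = 0.55.
p*log(p/q) = 0.05*log(0.05/0.55) = -0.119895.
(1-p)*log((1-p)/(1-q)) = 0.95*log(0.95/0.45) = 0.709854.
D = -0.119895 + 0.709854 = 0.5900

0.5900


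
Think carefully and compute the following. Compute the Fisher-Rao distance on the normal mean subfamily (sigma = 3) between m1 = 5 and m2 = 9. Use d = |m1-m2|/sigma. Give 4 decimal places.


On the fixed-variance normal subfamily, geodesic distance = |m1-m2|/sigma.
|5 - 9| = 4.
sigma = 3.
d = 4/3 = 1.3333

1.3333


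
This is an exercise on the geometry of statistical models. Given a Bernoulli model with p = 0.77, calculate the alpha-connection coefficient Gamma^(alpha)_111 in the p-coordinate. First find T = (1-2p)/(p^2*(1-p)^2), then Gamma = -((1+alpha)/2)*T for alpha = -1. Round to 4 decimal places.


Skewness (Amari-Chentsov) tensor: T = (1-2p)/(p^2*(1-p)^2).
p = 0.77, 1-2p = -0.54, p^2 = 0.5929, (1-p)^2 = 0.0529.
T = -0.54/(0.5929 * 0.0529) = -17.216967.
In the p-coordinate, Gamma^(alpha) = Gamma^(0) - (alpha/2)*T with Gamma^(0) = (1/2)*g'(p) = -T/2,
so Gamma^(alpha) = -((1+alpha)/2)*T.
alpha = -1, -(1+alpha)/2 = 0.0.
Gamma = 0.0 * -17.216967 = 0.0000

0.0000


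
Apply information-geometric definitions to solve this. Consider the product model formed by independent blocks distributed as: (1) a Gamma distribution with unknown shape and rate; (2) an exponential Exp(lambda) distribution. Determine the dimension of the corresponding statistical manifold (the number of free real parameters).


The dimension of a statistical manifold equals the number of free
(independent) real parameters of the model. For a product of independent
blocks the parameter counts add.
- Gamma (shape, rate): 2.
- exponential (lambda): 1.
Total = 2 + 1 = 3.
Dimension = 3

3


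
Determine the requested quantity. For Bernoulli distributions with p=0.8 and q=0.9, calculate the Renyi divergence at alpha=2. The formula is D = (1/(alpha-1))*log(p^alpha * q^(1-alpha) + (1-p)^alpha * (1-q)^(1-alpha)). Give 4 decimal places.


Renyi divergence of order alpha between Bernoulli distributions:
D = (1/(alpha-1))*log(p^alpha * q^(1-alpha) + (1-p)^alpha * (1-q)^(1-alpha)).
alpha = 2, p = 0.8, q = 0.9.
p^alpha * q^(1-alpha) = 0.8^2 * 0.9^-1 = 0.711111.
(1-p)^alpha * (1-q)^(1-alpha) = 0.2^2 * 0.1^-1 = 0.4.
sum = 0.711111 + 0.4 = 1.111111.
D = (1/1)*log(1.111111) = 0.1054

0.1054


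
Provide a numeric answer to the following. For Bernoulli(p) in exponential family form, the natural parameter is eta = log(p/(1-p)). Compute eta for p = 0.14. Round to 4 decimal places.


Natural parameter for Bernoulli: eta = log(p/(1-p)).
p = 0.14, 1-p = 0.86.
p/(1-p) = 0.162791.
eta = log(0.162791) = -1.8153

-1.8153


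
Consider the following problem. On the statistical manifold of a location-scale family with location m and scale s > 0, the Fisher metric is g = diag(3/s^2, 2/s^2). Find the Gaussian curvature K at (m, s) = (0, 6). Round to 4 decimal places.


The metric has the form g = (A dm^2 + B ds^2)/s^2 with A = 3, B = 2.
Substitute u = sqrt(A/B)*m: g = B*(du^2 + ds^2)/s^2, i.e. B times the
Poincare upper half-plane metric, which has constant Gaussian curvature -1.
Scaling a 2D metric by a constant c divides the Gaussian curvature by c,
so K = -1/B = -1/(2) = -0.5000 everywhere (the point (m, s) = (0, 6) is irrelevant:
the curvature is constant).
The requested Gaussian curvature is K = -0.5000.

-0.5000


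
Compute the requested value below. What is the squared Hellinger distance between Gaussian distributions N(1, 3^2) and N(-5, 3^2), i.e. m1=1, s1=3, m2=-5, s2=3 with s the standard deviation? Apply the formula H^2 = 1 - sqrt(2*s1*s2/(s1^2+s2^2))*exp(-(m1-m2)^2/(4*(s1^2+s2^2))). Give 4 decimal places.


Squared Hellinger distance for Gaussians:
H^2 = 1 - sqrt(2*s1*s2/(s1^2+s2^2)) * exp(-(m1-m2)^2/(4*(s1^2+s2^2))).
s1^2 = 9, s2^2 = 9, s1^2+s2^2 = 18.
sqrt(2*3*3/(18)) = 1.0.
(m1-m2)^2 = (6)^2 = 36.
exp(-36/(4*18)) = exp(-0.5) = 0.606531.
H^2 = 1 - 1.0*0.606531 = 0.3935

0.3935


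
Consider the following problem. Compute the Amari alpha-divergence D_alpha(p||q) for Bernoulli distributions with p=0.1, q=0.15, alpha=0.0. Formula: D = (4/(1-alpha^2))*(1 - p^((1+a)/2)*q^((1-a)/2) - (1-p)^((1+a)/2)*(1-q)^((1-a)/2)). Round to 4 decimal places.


Amari alpha-divergence:
D = (4/(1-alpha^2))*(1 - p^((1+a)/2)*q^((1-a)/2) - (1-p)^((1+a)/2)*(1-q)^((1-a)/2)).
alpha = 0.0, p = 0.1, q = 0.15.
e1 = (1+alpha)/2 = 0.5, e2 = (1-alpha)/2 = 0.5.
t1 = p^e1 * q^e2 = 0.1^0.5 * 0.15^0.5 = 0.122474.
t2 = (1-p)^e1 * (1-q)^e2 = 0.9^0.5 * 0.85^0.5 = 0.874643.
4/(1-alpha^2) = 4.0.
D = 4.0*(1 - 0.122474 - 0.874643) = 0.0115

0.0115


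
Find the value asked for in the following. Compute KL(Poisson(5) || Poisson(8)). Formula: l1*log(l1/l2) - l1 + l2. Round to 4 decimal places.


KL divergence for Poisson:
KL = l1*log(l1/l2) - l1 + l2.
l1 = 5, l2 = 8.
log(5/8) = -0.470004.
l1*log(l1/l2) = 5 * -0.470004 = -2.350018.
KL = -2.350018 - 5 + 8 = 0.6500

0.6500
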